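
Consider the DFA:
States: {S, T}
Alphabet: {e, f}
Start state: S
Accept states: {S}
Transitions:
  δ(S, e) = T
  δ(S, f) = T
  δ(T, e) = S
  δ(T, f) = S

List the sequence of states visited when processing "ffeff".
read 'f': S → T
  read 'f': T → S
  read 'e': S → T
  read 'f': T → S
  read 'f': S → T
S -> T -> S -> T -> S -> T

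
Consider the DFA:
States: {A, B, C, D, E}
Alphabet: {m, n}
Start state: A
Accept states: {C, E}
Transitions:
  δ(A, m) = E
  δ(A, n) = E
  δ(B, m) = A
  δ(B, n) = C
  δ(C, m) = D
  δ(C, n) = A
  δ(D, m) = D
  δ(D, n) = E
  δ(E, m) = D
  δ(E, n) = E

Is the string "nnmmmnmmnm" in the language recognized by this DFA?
Processing string "nnmmmnmmnm":
  A --n--> E
  E --n--> E
  E --m--> D
  D --m--> D
  D --m--> D
  D --n--> E
  E --m--> D
  D --m--> D
  D --n--> E
  E --m--> D
Final state: D
Accept states: {C, E}
No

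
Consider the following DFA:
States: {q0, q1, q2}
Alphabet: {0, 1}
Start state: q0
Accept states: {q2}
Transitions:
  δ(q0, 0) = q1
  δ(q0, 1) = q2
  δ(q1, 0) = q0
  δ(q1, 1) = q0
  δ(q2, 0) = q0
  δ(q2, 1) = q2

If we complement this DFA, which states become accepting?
Complement accept states = All states \ Original accept states
= {q0, q1, q2} \ {q2}
{q0, q1}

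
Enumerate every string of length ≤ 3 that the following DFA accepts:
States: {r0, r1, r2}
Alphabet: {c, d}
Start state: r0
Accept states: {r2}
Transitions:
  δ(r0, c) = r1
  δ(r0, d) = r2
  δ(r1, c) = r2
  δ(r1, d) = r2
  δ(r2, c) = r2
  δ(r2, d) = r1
d, cc, cd, dc, ccc, cdc, dcc, ddc, ddd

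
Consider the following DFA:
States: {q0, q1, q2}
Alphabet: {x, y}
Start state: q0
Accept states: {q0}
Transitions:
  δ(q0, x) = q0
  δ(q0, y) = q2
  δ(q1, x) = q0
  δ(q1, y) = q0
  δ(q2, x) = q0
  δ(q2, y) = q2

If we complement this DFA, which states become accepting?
Complement accept states = All states \ Original accept states
= {q0, q1, q2} \ {q0}
{q1, q2}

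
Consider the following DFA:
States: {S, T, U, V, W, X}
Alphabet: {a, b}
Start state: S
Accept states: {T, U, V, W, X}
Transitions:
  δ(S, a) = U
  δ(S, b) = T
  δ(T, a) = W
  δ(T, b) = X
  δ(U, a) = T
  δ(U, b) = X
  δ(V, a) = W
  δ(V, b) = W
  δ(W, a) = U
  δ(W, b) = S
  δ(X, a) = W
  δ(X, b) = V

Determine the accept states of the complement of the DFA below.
Complement accept states = All states \ Original accept states
= {S, T, U, V, W, X} \ {T, U, V, W, X}
{S}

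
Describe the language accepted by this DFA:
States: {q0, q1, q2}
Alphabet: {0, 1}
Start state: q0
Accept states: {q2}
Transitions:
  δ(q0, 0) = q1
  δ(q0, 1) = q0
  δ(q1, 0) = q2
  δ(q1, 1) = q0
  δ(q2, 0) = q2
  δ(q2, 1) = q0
Testing a few strings:
  '0011' → reject
  '101' → reject
  '1001' → reject
  '1101' → reject
State roles: q0=last symbol not 0; q1=one trailing 0; q2=two trailing 0's
All binary strings ending with 00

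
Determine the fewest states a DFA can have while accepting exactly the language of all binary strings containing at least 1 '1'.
By Myhill–Nerode, count the distinguishable equivalence classes: 2 classes — having seen 0, or ≥1 copies of '1'; any two classes i < j (j ≤ 1) are distinguished by the string 1^(1−j), which takes class j to 1 copy (accepted) but leaves class i below 1 (rejected).
2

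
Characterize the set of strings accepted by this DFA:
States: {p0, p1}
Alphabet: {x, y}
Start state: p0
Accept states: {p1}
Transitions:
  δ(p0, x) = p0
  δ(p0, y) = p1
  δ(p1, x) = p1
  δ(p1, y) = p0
Testing a few strings:
  'yyx' → reject
  'x' → reject
  'yxx' → accept
  'y' → accept
State roles: p0=even number of y's so far; p1=odd number of y's so far
All strings over {x,y} with an odd number of y's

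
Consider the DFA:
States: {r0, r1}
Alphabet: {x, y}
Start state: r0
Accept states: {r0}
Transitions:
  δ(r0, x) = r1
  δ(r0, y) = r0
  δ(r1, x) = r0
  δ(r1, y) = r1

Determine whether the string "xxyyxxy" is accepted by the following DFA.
Processing string "xxyyxxy":
  r0 --x--> r1
  r1 --x--> r0
  r0 --y--> r0
  r0 --y--> r0
  r0 --x--> r1
  r1 --x--> r0
  r0 --y--> r0
Final state: r0
Accept states: {r0}
Yes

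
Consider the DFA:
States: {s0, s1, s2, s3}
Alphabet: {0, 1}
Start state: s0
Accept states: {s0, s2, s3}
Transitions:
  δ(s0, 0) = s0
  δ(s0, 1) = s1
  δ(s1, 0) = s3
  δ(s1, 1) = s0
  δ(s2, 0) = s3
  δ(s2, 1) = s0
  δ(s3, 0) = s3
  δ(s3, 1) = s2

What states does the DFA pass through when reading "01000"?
read '0': s0 → s0
  read '1': s0 → s1
  read '0': s1 → s3
  read '0': s3 → s3
  read '0': s3 → s3
s0 -> s0 -> s1 -> s3 -> s3 -> s3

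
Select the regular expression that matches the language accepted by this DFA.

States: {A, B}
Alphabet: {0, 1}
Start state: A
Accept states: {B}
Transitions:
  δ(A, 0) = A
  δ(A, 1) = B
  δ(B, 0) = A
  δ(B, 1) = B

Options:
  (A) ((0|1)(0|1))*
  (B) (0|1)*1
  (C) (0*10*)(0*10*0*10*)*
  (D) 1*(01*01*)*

Check each option against the DFA on short strings; one disagreement eliminates an option:
  (A) ((0|1)(0|1))*: on ε the DFA stays in A and rejects (A ∉ Accept), but the regex matches it → eliminate
  (B) (0|1)*1: agrees with the DFA on every string of length ≤ 6
  (C) (0*10*)(0*10*0*10*)*: on '10' the DFA goes A → B → A and rejects (A ∉ Accept), but the regex matches it → eliminate
  (D) 1*(01*01*)*: on ε the DFA stays in A and rejects (A ∉ Accept), but the regex matches it → eliminate
Only (B) is consistent with the DFA.
(B) (0|1)*1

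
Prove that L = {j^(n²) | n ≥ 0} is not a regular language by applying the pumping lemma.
Assume L is regular with pumping length p. Idea: pumping adds a fixed amount, but gaps between consecutive squares grow.
Choose s = j^(p²) (length p² ≥ p). By the pumping lemma, s = xyz with |xy| ≤ p, |y| > 0, so |y| = k with 1 ≤ k ≤ p. Then |xy²z| = p²+k. Since p² < p²+k ≤ p²+p < (p+1)², the length p²+k lies strictly between consecutive squares, so it is not a perfect square and xy²z ∉ L.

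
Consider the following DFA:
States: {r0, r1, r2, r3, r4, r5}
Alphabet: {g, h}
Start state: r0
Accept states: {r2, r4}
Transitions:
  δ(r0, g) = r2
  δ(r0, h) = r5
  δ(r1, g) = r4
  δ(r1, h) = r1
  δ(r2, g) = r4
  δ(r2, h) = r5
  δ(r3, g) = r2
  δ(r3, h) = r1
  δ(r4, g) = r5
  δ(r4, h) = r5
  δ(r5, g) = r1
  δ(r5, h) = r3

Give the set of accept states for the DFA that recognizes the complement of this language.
Complement accept states = All states \ Original accept states
= {r0, r1, r2, r3, r4, r5} \ {r2, r4}
{r0, r1, r3, r5}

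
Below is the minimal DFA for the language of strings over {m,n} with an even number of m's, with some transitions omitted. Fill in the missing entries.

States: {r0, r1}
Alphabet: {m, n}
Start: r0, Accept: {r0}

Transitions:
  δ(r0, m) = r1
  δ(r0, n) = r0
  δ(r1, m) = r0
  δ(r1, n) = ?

From the language and accept set, identify what each state tracks — r0: even number of m's so far; r1: odd number of m's so far.
Each missing δ(q, a) is the state matching the new tracked value after reading a.
δ(r1, n) = r1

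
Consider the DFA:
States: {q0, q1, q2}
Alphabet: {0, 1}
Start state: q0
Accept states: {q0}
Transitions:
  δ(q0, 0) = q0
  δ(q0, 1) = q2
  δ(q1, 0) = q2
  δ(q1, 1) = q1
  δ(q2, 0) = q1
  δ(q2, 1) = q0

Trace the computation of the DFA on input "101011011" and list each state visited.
read '1': q0 → q2
  read '0': q2 → q1
  read '1': q1 → q1
  read '0': q1 → q2
  read '1': q2 → q0
  read '1': q0 → q2
  read '0': q2 → q1
  read '1': q1 → q1
  read '1': q1 → q1
q0 -> q2 -> q1 -> q1 -> q2 -> q0 -> q2 -> q1 -> q1 -> q1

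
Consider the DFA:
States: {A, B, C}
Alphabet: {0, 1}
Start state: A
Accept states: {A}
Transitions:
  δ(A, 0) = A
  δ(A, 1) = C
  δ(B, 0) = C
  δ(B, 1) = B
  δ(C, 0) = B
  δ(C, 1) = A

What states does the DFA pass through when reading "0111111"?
read '0': A → A
  read '1': A → C
  read '1': C → A
  read '1': A → C
  read '1': C → A
  read '1': A → C
  read '1': C → A
A -> A -> C -> A -> C -> A -> C -> A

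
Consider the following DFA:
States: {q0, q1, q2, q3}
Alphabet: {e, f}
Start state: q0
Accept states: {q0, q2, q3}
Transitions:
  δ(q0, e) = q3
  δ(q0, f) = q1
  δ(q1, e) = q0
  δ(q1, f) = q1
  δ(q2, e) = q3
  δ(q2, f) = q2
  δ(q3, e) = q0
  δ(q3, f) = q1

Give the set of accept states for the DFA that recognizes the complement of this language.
Complement accept states = All states \ Original accept states
= {q0, q1, q2, q3} \ {q0, q2, q3}
{q1}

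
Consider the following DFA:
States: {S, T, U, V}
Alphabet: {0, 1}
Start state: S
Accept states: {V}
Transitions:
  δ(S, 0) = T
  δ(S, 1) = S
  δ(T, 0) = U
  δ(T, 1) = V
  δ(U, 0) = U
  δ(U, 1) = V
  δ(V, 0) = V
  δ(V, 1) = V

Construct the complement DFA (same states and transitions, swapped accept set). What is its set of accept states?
Complement accept states = All states \ Original accept states
= {S, T, U, V} \ {V}
{S, T, U}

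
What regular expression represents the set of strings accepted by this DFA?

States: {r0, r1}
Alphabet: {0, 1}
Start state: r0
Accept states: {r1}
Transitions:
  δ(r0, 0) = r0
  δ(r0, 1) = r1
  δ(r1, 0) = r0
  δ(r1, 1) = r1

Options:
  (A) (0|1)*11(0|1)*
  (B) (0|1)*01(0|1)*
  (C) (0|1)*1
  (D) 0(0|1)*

Check each option against the DFA on short strings; one disagreement eliminates an option:
  (A) (0|1)*11(0|1)*: on '1' the DFA goes r0 → r1 and accepts (r1 ∈ Accept), but the regex does not match it → eliminate
  (B) (0|1)*01(0|1)*: on '1' the DFA goes r0 → r1 and accepts (r1 ∈ Accept), but the regex does not match it → eliminate
  (C) (0|1)*1: agrees with the DFA on every string of length ≤ 6
  (D) 0(0|1)*: on '0' the DFA goes r0 → r0 and rejects (r0 ∉ Accept), but the regex matches it → eliminate
Only (C) is consistent with the DFA.
(C) (0|1)*1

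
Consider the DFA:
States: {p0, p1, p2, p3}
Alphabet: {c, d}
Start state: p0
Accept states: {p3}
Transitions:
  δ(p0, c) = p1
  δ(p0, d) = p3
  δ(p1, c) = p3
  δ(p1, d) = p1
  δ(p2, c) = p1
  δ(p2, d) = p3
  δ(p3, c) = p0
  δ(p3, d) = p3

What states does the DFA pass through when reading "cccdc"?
read 'c': p0 → p1
  read 'c': p1 → p3
  read 'c': p3 → p0
  read 'd': p0 → p3
  read 'c': p3 → p0
p0 -> p1 -> p3 -> p0 -> p3 -> p0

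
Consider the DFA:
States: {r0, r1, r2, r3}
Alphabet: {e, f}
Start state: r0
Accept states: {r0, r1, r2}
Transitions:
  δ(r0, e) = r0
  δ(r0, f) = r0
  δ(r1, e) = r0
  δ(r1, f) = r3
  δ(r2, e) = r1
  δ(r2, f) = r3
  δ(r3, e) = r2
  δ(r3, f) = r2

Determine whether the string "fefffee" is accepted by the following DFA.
Processing string "fefffee":
  r0 --f--> r0
  r0 --e--> r0
  r0 --f--> r0
  r0 --f--> r0
  r0 --f--> r0
  r0 --e--> r0
  r0 --e--> r0
Final state: r0
Accept states: {r0, r1, r2}
Yes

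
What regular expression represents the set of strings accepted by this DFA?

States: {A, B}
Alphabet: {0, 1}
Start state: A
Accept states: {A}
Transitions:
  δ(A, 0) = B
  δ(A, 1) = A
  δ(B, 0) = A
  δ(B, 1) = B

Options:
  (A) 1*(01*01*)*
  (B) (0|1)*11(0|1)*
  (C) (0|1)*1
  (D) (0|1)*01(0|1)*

Check each option against the DFA on short strings; one disagreement eliminates an option:
  (A) 1*(01*01*)*: agrees with the DFA on every string of length ≤ 6
  (B) (0|1)*11(0|1)*: on ε the DFA stays in A and accepts (A ∈ Accept), but the regex does not match it → eliminate
  (C) (0|1)*1: on ε the DFA stays in A and accepts (A ∈ Accept), but the regex does not match it → eliminate
  (D) (0|1)*01(0|1)*: on ε the DFA stays in A and accepts (A ∈ Accept), but the regex does not match it → eliminate
Only (A) is consistent with the DFA.
(A) 1*(01*01*)*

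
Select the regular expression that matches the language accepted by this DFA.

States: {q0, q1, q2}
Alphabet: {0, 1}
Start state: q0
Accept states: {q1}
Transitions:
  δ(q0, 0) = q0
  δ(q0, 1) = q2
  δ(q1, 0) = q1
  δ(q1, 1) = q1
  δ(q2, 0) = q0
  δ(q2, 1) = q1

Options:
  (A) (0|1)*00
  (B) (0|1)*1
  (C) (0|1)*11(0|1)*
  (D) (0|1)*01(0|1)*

Check each option against the DFA on short strings; one disagreement eliminates an option:
  (A) (0|1)*00: on '00' the DFA goes q0 → q0 → q0 and rejects (q0 ∉ Accept), but the regex matches it → eliminate
  (B) (0|1)*1: on '1' the DFA goes q0 → q2 and rejects (q2 ∉ Accept), but the regex matches it → eliminate
  (C) (0|1)*11(0|1)*: agrees with the DFA on every string of length ≤ 6
  (D) (0|1)*01(0|1)*: on '01' the DFA goes q0 → q0 → q2 and rejects (q2 ∉ Accept), but the regex matches it → eliminate
Only (C) is consistent with the DFA.
(C) (0|1)*11(0|1)*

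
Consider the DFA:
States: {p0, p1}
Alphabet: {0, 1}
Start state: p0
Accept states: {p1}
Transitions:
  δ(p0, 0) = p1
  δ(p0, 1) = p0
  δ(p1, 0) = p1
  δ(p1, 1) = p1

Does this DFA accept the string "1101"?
Processing string "1101":
  p0 --1--> p0
  p0 --1--> p0
  p0 --0--> p1
  p1 --1--> p1
Final state: p1
Accept states: {p1}
Yes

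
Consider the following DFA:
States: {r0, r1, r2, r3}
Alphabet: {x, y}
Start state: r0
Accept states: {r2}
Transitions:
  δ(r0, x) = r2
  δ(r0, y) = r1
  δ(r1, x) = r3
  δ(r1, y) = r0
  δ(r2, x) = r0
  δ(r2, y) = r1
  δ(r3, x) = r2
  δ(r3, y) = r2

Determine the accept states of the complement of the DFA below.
Complement accept states = All states \ Original accept states
= {r0, r1, r2, r3} \ {r2}
{r0, r1, r3}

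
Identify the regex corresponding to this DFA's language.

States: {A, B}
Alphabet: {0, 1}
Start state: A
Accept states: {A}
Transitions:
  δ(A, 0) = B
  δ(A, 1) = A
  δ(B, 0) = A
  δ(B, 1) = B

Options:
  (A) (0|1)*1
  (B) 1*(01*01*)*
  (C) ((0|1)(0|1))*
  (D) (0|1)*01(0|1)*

Check each option against the DFA on short strings; one disagreement eliminates an option:
  (A) (0|1)*1: on ε the DFA stays in A and accepts (A ∈ Accept), but the regex does not match it → eliminate
  (B) 1*(01*01*)*: agrees with the DFA on every string of length ≤ 6
  (C) ((0|1)(0|1))*: on '1' the DFA goes A → A and accepts (A ∈ Accept), but the regex does not match it → eliminate
  (D) (0|1)*01(0|1)*: on ε the DFA stays in A and accepts (A ∈ Accept), but the regex does not match it → eliminate
Only (B) is consistent with the DFA.
(B) 1*(01*01*)*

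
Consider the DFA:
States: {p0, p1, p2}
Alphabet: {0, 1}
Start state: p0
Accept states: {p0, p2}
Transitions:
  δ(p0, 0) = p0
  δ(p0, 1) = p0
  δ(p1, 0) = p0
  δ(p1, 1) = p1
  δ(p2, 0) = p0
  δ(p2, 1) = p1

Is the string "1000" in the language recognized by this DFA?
Processing string "1000":
  p0 --1--> p0
  p0 --0--> p0
  p0 --0--> p0
  p0 --0--> p0
Final state: p0
Accept states: {p0, p2}
Yes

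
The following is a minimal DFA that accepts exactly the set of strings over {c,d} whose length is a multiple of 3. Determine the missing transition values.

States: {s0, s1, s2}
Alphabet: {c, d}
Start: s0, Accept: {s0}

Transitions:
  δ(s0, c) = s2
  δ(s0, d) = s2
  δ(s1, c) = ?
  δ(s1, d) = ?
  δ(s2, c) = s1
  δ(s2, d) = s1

From the language and accept set, identify what each state tracks — s0: length ≡ 0 (mod 3); s1: length ≡ 2 (mod 3); s2: length ≡ 1 (mod 3).
Each missing δ(q, a) is the state matching the new tracked value after reading a.
δ(s1, c) = s0; δ(s1, d) = s0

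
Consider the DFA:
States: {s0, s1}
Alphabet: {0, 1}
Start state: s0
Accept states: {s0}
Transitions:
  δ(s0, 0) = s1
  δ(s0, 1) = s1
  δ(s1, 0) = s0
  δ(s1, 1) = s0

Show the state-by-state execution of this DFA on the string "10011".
read '1': s0 → s1
  read '0': s1 → s0
  read '0': s0 → s1
  read '1': s1 → s0
  read '1': s0 → s1
s0 -> s1 -> s0 -> s1 -> s0 -> s1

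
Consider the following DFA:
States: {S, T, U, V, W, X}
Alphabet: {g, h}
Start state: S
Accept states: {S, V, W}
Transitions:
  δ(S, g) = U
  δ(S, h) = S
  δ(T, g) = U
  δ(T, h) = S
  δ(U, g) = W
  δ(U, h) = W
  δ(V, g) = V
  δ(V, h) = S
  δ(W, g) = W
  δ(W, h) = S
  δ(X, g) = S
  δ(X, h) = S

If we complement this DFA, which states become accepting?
Complement accept states = All states \ Original accept states
= {S, T, U, V, W, X} \ {S, V, W}
{T, U, X}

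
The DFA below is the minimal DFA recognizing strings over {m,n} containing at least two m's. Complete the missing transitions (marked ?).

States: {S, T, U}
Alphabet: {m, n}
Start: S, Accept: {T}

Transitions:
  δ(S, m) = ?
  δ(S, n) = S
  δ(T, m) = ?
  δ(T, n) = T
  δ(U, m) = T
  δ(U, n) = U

From the language and accept set, identify what each state tracks — S: zero m's seen; T: ≥ two m's seen; U: one m seen.
Each missing δ(q, a) is the state matching the new tracked value after reading a.
δ(S, m) = U; δ(T, m) = T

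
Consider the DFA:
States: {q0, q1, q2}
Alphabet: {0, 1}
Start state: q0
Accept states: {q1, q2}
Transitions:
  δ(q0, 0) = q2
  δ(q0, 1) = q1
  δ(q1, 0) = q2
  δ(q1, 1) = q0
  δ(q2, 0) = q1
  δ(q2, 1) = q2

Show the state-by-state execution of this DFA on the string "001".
read '0': q0 → q2
  read '0': q2 → q1
  read '1': q1 → q0
q0 -> q2 -> q1 -> q0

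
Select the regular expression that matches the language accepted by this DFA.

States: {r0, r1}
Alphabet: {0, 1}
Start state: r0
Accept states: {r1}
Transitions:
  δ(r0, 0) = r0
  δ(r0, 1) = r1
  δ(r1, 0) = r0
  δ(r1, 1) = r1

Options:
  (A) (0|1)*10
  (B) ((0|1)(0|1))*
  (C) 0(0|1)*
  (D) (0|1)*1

Check each option against the DFA on short strings; one disagreement eliminates an option:
  (A) (0|1)*10: on '1' the DFA goes r0 → r1 and accepts (r1 ∈ Accept), but the regex does not match it → eliminate
  (B) ((0|1)(0|1))*: on ε the DFA stays in r0 and rejects (r0 ∉ Accept), but the regex matches it → eliminate
  (C) 0(0|1)*: on '0' the DFA goes r0 → r0 and rejects (r0 ∉ Accept), but the regex matches it → eliminate
  (D) (0|1)*1: agrees with the DFA on every string of length ≤ 6
Only (D) is consistent with the DFA.
(D) (0|1)*1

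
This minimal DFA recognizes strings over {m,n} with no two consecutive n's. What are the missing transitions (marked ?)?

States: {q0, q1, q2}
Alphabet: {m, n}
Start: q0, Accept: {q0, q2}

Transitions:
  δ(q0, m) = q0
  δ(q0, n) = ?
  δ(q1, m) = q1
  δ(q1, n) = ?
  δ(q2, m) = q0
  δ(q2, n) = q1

From the language and accept set, identify what each state tracks — q0: last symbol not n (ok); q1: saw nn (dead); q2: last symbol n (ok).
Each missing δ(q, a) is the state matching the new tracked value after reading a.
δ(q0, n) = q2; δ(q1, n) = q1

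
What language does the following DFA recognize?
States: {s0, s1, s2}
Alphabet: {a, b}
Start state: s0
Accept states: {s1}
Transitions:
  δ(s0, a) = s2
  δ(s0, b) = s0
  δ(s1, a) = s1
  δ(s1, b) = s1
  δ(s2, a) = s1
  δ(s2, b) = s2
Testing a few strings:
  'aab' → accept
  'bb' → reject
  'aaa' → accept
  'aa' → accept
State roles: s0=zero a's seen; s1=≥ two a's seen; s2=one a seen
All strings over {a,b} containing at least two a's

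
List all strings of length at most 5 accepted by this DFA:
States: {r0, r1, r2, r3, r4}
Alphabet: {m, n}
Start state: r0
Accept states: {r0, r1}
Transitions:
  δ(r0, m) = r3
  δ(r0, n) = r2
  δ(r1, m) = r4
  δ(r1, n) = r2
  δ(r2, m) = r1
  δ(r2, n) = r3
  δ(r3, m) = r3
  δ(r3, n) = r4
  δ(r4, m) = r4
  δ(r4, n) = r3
ε, nm, nmnm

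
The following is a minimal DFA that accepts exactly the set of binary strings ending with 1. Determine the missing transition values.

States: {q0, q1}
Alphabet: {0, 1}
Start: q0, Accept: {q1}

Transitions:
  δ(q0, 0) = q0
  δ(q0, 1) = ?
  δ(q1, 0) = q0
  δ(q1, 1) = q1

From the language and accept set, identify what each state tracks — q0: last symbol not 1; q1: last symbol is 1.
Each missing δ(q, a) is the state matching the new tracked value after reading a.
δ(q0, 1) = q1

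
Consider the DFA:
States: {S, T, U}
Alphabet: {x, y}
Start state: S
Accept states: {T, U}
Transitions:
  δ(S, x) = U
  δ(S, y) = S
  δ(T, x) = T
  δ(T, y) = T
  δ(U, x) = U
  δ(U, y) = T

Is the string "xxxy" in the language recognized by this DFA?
Processing string "xxxy":
  S --x--> U
  U --x--> U
  U --x--> U
  U --y--> T
Final state: T
Accept states: {T, U}
Yes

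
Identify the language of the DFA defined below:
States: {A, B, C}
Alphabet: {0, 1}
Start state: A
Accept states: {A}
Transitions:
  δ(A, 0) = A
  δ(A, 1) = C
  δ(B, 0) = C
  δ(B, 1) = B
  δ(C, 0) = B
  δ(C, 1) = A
Testing a few strings:
  '1' → reject
  '00' → accept
  '0111' → reject
  '1101' → reject
State roles: A=value ≡ 0 (mod 3); B=value ≡ 2 (mod 3); C=value ≡ 1 (mod 3)
All binary strings representing a multiple of 3 (read in base 2; leading zeros allowed and ε counts as 0)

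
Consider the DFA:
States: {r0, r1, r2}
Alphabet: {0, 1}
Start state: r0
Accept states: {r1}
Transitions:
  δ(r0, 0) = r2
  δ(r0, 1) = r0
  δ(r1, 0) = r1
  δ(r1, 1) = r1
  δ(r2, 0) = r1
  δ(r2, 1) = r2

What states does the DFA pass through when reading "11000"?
read '1': r0 → r0
  read '1': r0 → r0
  read '0': r0 → r2
  read '0': r2 → r1
  read '0': r1 → r1
r0 -> r0 -> r0 -> r2 -> r1 -> r1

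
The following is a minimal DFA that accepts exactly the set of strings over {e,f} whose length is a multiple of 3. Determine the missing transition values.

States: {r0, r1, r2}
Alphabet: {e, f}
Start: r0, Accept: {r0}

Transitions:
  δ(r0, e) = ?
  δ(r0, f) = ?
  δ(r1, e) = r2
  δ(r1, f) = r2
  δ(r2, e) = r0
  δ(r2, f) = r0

From the language and accept set, identify what each state tracks — r0: length ≡ 0 (mod 3); r1: length ≡ 1 (mod 3); r2: length ≡ 2 (mod 3).
Each missing δ(q, a) is the state matching the new tracked value after reading a.
δ(r0, e) = r1; δ(r0, f) = r1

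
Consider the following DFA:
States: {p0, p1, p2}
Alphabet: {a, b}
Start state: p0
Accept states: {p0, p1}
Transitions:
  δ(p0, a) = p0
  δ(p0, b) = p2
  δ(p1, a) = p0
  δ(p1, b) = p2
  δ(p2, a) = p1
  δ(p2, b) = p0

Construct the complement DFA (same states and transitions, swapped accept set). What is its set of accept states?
Complement accept states = All states \ Original accept states
= {p0, p1, p2} \ {p0, p1}
{p2}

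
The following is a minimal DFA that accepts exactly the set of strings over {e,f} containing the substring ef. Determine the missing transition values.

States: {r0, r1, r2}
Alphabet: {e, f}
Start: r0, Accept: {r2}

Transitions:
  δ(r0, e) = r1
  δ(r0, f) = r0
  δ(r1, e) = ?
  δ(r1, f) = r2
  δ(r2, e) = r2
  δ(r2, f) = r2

From the language and accept set, identify what each state tracks — r0: no e seen yet; r1: seen a e, waiting for f; r2: substring ef seen.
Each missing δ(q, a) is the state matching the new tracked value after reading a.
δ(r1, e) = r1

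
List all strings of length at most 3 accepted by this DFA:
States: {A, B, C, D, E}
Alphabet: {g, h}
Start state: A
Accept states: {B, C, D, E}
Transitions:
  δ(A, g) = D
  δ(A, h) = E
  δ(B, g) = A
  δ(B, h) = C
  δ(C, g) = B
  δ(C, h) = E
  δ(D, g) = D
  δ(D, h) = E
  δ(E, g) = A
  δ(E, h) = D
g, h, gg, gh, hh, ggg, ggh, ghh, hgg, hgh, hhg, hhh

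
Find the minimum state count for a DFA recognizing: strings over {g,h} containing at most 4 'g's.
By Myhill–Nerode, count the distinguishable equivalence classes: 6 classes — having seen 0, 1, …, 4, or >4 copies of 'g'; counts 0 through 4 are accepting and >4 is dead.
6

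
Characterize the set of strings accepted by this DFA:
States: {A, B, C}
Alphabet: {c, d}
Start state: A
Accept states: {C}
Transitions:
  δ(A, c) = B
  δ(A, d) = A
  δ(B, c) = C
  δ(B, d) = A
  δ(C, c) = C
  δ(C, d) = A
Testing a few strings:
  'dc' → reject
  'cddd' → reject
  'cdcc' → accept
  'ccdc' → reject
State roles: A=last symbol not c; B=one trailing c; C=two trailing c's
All strings over {c,d} ending with cc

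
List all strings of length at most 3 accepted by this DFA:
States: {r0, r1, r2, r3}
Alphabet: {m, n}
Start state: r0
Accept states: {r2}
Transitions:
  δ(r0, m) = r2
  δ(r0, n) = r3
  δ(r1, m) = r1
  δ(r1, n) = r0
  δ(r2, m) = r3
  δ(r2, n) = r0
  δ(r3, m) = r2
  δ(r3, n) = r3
m, nm, mmm, mnm, nnm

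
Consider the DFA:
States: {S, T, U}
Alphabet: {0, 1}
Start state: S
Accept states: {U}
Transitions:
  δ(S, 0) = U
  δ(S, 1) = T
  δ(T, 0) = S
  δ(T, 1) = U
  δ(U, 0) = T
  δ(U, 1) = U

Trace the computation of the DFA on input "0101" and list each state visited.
read '0': S → U
  read '1': U → U
  read '0': U → T
  read '1': T → U
S -> U -> U -> T -> U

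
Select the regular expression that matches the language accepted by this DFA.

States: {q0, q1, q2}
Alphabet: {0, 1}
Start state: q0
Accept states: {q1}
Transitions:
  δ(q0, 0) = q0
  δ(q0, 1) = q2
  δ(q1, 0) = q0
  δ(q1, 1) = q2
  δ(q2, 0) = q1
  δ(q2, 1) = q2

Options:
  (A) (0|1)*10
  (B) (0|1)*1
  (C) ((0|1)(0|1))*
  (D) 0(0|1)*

Check each option against the DFA on short strings; one disagreement eliminates an option:
  (A) (0|1)*10: agrees with the DFA on every string of length ≤ 6
  (B) (0|1)*1: on '1' the DFA goes q0 → q2 and rejects (q2 ∉ Accept), but the regex matches it → eliminate
  (C) ((0|1)(0|1))*: on ε the DFA stays in q0 and rejects (q0 ∉ Accept), but the regex matches it → eliminate
  (D) 0(0|1)*: on '0' the DFA goes q0 → q0 and rejects (q0 ∉ Accept), but the regex matches it → eliminate
Only (A) is consistent with the DFA.
(A) (0|1)*10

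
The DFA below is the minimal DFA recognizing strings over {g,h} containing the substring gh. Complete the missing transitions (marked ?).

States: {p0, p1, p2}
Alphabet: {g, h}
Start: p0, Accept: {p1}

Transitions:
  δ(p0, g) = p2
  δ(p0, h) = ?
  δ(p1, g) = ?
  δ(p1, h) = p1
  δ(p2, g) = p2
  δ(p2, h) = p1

From the language and accept set, identify what each state tracks — p0: no g seen yet; p1: substring gh seen; p2: seen a g, waiting for h.
Each missing δ(q, a) is the state matching the new tracked value after reading a.
δ(p0, h) = p0; δ(p1, g) = p1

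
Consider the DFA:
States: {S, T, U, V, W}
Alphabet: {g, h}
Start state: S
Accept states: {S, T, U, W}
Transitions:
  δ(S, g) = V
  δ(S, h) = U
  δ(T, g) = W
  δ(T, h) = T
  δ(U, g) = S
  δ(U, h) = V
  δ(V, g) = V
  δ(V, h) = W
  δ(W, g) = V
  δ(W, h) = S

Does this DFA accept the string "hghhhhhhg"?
Processing string "hghhhhhhg":
  S --h--> U
  U --g--> S
  S --h--> U
  U --h--> V
  V --h--> W
  W --h--> S
  S --h--> U
  U --h--> V
  V --g--> V
Final state: V
Accept states: {S, T, U, W}
No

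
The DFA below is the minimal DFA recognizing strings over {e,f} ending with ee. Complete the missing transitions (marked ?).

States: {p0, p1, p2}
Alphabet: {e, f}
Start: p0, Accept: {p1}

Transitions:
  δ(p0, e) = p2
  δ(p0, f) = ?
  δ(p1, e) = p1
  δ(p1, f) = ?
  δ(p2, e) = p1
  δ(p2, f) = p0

From the language and accept set, identify what each state tracks — p0: last symbol not e; p1: two trailing e's; p2: one trailing e.
Each missing δ(q, a) is the state matching the new tracked value after reading a.
δ(p0, f) = p0; δ(p1, f) = p0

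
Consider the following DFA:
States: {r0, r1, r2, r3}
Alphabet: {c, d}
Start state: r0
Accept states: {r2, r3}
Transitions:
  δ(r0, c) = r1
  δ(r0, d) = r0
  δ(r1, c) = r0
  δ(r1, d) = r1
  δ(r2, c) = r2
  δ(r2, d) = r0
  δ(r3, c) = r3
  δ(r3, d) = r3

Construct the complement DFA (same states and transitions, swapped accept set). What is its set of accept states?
Complement accept states = All states \ Original accept states
= {r0, r1, r2, r3} \ {r2, r3}
{r0, r1}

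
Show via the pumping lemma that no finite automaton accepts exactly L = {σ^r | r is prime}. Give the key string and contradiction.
Assume L is regular with pumping length p. Idea: pumping by a suitable count produces a composite length.
Let q be a prime with q ≥ p and choose s = σ^q ∈ L. By the pumping lemma, s = xyz with |xy| ≤ p, |y| = k ≥ 1. Take i = q+1: |xy^(q+1)z| = q + q·k = q(1+k). Since q ≥ 2 and 1+k ≥ 2, q(1+k) is composite, so xy^(q+1)z ∉ L.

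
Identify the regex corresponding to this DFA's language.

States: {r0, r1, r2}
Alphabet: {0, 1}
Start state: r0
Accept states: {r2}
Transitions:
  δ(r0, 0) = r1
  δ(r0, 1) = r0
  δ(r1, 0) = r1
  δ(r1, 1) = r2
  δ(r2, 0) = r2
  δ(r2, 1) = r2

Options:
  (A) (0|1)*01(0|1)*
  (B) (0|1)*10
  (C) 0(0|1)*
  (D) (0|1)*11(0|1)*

Check each option against the DFA on short strings; one disagreement eliminates an option:
  (A) (0|1)*01(0|1)*: agrees with the DFA on every string of length ≤ 6
  (B) (0|1)*10: on '01' the DFA goes r0 → r1 → r2 and accepts (r2 ∈ Accept), but the regex does not match it → eliminate
  (C) 0(0|1)*: on '0' the DFA goes r0 → r1 and rejects (r1 ∉ Accept), but the regex matches it → eliminate
  (D) (0|1)*11(0|1)*: on '01' the DFA goes r0 → r1 → r2 and accepts (r2 ∈ Accept), but the regex does not match it → eliminate
Only (A) is consistent with the DFA.
(A) (0|1)*01(0|1)*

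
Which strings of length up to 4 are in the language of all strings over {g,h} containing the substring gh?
gh, ggh, ghg, ghh, hgh, gggh, gghg, gghh, ghgg, ghgh, ghhg, ghhh, hggh, hghg, hghh, hhgh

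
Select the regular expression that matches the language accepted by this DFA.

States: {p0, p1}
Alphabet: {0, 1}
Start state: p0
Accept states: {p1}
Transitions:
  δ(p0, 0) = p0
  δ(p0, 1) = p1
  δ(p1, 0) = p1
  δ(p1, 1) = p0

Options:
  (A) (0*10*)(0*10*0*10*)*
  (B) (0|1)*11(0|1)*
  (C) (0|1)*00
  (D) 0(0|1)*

Check each option against the DFA on short strings; one disagreement eliminates an option:
  (A) (0*10*)(0*10*0*10*)*: agrees with the DFA on every string of length ≤ 6
  (B) (0|1)*11(0|1)*: on '1' the DFA goes p0 → p1 and accepts (p1 ∈ Accept), but the regex does not match it → eliminate
  (C) (0|1)*00: on '1' the DFA goes p0 → p1 and accepts (p1 ∈ Accept), but the regex does not match it → eliminate
  (D) 0(0|1)*: on '0' the DFA goes p0 → p0 and rejects (p0 ∉ Accept), but the regex matches it → eliminate
Only (A) is consistent with the DFA.
(A) (0*10*)(0*10*0*10*)*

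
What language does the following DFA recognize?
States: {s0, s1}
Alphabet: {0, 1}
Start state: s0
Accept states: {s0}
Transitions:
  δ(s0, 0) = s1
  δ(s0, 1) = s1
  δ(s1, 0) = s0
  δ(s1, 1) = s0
Testing a few strings:
  '11' → accept
  '1' → reject
  '00' → accept
  '001' → reject
State roles: s0=even length so far; s1=odd length so far
All binary strings of even length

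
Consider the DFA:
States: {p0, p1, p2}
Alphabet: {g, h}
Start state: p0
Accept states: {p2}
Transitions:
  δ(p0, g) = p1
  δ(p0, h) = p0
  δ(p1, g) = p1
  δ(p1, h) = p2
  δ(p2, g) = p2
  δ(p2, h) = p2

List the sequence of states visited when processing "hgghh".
read 'h': p0 → p0
  read 'g': p0 → p1
  read 'g': p1 → p1
  read 'h': p1 → p2
  read 'h': p2 → p2
p0 -> p0 -> p1 -> p1 -> p2 -> p2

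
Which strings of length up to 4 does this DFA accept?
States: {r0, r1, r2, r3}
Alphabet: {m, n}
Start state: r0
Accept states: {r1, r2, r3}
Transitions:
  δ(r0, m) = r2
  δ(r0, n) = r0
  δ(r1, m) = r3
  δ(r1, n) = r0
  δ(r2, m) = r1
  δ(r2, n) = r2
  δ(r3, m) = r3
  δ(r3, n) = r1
m, mm, mn, nm, mmm, mnm, mnn, nmm, nmn, nnm, mmmm, mmmn, mmnm, mnmm, mnnm, mnnn, nmmm, nmnm, nmnn, nnmm, nnmn, nnnm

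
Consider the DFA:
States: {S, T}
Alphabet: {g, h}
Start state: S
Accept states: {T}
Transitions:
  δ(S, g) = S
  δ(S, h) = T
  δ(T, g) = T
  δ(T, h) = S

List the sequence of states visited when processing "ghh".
read 'g': S → S
  read 'h': S → T
  read 'h': T → S
S -> S -> T -> S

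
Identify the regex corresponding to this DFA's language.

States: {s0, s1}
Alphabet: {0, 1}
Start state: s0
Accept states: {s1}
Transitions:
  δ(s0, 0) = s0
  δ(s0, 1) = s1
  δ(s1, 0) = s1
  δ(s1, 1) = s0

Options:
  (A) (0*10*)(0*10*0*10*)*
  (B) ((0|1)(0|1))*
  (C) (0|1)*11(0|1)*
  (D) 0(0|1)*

Check each option against the DFA on short strings; one disagreement eliminates an option:
  (A) (0*10*)(0*10*0*10*)*: agrees with the DFA on every string of length ≤ 6
  (B) ((0|1)(0|1))*: on ε the DFA stays in s0 and rejects (s0 ∉ Accept), but the regex matches it → eliminate
  (C) (0|1)*11(0|1)*: on '1' the DFA goes s0 → s1 and accepts (s1 ∈ Accept), but the regex does not match it → eliminate
  (D) 0(0|1)*: on '0' the DFA goes s0 → s0 and rejects (s0 ∉ Accept), but the regex matches it → eliminate
Only (A) is consistent with the DFA.
(A) (0*10*)(0*10*0*10*)*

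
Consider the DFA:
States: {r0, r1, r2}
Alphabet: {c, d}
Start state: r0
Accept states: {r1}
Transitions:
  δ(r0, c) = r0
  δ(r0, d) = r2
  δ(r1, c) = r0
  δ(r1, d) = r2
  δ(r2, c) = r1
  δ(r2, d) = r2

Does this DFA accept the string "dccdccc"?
Processing string "dccdccc":
  r0 --d--> r2
  r2 --c--> r1
  r1 --c--> r0
  r0 --d--> r2
  r2 --c--> r1
  r1 --c--> r0
  r0 --c--> r0
Final state: r0
Accept states: {r1}
No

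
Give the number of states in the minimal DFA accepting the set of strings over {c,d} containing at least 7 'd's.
By Myhill–Nerode, count the distinguishable equivalence classes: 8 classes — having seen 0, 1, …, 6, or ≥7 copies of 'd'; any two classes i < j (j ≤ 7) are distinguished by the string d^(7−j), which takes class j to 7 copies (accepted) but leaves class i below 7 (rejected).
8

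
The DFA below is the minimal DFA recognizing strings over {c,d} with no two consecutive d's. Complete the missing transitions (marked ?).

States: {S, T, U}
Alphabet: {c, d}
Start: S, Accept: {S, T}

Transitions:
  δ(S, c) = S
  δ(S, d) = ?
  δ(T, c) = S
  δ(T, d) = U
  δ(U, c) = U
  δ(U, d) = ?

From the language and accept set, identify what each state tracks — S: last symbol not d (ok); T: last symbol d (ok); U: saw dd (dead).
Each missing δ(q, a) is the state matching the new tracked value after reading a.
δ(S, d) = T; δ(U, d) = U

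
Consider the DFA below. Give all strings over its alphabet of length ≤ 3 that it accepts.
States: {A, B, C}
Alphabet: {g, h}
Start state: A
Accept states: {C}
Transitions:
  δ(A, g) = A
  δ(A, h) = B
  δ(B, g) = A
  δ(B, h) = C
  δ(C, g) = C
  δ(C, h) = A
hh, ghh, hhg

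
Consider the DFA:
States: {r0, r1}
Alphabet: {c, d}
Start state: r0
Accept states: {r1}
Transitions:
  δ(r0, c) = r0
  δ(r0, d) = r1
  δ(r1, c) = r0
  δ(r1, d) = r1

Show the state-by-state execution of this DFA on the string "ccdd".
read 'c': r0 → r0
  read 'c': r0 → r0
  read 'd': r0 → r1
  read 'd': r1 → r1
r0 -> r0 -> r0 -> r1 -> r1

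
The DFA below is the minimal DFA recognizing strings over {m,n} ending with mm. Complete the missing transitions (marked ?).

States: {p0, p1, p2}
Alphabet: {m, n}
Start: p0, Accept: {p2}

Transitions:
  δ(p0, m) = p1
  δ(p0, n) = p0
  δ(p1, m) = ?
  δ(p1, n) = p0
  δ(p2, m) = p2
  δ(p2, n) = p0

From the language and accept set, identify what each state tracks — p0: last symbol not m; p1: one trailing m; p2: two trailing m's.
Each missing δ(q, a) is the state matching the new tracked value after reading a.
δ(p1, m) = p2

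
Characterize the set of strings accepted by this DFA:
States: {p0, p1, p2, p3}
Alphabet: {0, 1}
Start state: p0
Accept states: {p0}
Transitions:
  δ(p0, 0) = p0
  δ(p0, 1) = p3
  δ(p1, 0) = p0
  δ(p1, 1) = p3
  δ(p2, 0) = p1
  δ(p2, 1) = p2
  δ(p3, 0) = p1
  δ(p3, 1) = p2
Testing a few strings:
  '0101' → reject
  '000' → accept
  '1' → reject
  '01' → reject
State roles: p0=value ≡ 0 (mod 4); p1=value ≡ 2 (mod 4); p2=value ≡ 3 (mod 4); p3=value ≡ 1 (mod 4)
All binary strings representing a multiple of 4 (read in base 2; leading zeros allowed and ε counts as 0)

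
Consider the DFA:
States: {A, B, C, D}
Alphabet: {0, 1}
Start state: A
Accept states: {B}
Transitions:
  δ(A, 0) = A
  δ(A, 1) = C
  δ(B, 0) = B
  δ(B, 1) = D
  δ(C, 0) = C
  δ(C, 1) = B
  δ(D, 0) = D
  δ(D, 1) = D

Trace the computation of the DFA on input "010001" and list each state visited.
read '0': A → A
  read '1': A → C
  read '0': C → C
  read '0': C → C
  read '0': C → C
  read '1': C → B
A -> A -> C -> C -> C -> C -> B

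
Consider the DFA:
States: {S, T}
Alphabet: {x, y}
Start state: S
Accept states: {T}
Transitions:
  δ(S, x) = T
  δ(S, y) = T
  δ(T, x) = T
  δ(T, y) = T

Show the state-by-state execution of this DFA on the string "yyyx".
read 'y': S → T
  read 'y': T → T
  read 'y': T → T
  read 'x': T → T
S -> T -> T -> T -> T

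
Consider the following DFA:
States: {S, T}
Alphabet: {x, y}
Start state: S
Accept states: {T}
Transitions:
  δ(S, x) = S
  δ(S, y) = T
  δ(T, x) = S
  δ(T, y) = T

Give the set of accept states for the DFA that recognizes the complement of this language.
Complement accept states = All states \ Original accept states
= {S, T} \ {T}
{S}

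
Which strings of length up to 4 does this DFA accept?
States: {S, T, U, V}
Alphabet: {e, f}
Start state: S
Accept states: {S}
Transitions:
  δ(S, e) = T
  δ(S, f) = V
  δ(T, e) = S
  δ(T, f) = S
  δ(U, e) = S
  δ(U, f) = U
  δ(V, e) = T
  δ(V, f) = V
ε, ee, ef, fee, fef, eeee, eeef, efee, efef, ffee, ffef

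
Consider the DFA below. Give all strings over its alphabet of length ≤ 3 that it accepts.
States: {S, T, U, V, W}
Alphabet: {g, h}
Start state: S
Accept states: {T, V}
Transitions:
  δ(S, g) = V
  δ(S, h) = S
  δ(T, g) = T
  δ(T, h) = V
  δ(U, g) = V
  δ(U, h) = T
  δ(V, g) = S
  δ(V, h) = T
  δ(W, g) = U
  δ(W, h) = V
g, gh, hg, ggg, ghg, ghh, hgh, hhg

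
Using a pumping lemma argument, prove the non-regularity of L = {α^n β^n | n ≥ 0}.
Assume L is regular with pumping length p. Idea: pumping the α-block changes the count balance.
Choose s = α^p β^p (length 2p ≥ p). By the pumping lemma, s = xyz with |xy| ≤ p, |y| > 0. So y = α^k for some k > 0 (since xy is entirely within the α's). Pumping gives xy²z = α^(p+k) β^p, which is not in L since p+k ≠ p.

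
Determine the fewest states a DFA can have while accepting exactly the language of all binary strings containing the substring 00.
By Myhill–Nerode, count the distinguishable equivalence classes: 3 classes — one per longest suffix of the input that is a prefix of '00' (lengths 0 through 1), plus an absorbing 'already seen 00' class.
3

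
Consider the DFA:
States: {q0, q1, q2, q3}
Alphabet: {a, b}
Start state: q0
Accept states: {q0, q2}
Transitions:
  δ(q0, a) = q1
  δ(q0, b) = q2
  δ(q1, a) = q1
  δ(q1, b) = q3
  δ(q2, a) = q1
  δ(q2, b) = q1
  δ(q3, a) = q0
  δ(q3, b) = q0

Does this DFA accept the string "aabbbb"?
Processing string "aabbbb":
  q0 --a--> q1
  q1 --a--> q1
  q1 --b--> q3
  q3 --b--> q0
  q0 --b--> q2
  q2 --b--> q1
Final state: q1
Accept states: {q0, q2}
No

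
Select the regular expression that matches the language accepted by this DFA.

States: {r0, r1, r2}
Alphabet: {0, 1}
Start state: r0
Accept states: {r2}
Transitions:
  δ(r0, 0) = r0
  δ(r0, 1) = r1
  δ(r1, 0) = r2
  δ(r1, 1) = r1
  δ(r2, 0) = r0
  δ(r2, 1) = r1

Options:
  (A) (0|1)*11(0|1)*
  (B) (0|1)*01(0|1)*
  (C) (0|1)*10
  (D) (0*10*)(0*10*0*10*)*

Check each option against the DFA on short strings; one disagreement eliminates an option:
  (A) (0|1)*11(0|1)*: on '10' the DFA goes r0 → r1 → r2 and accepts (r2 ∈ Accept), but the regex does not match it → eliminate
  (B) (0|1)*01(0|1)*: on '01' the DFA goes r0 → r0 → r1 and rejects (r1 ∉ Accept), but the regex matches it → eliminate
  (C) (0|1)*10: agrees with the DFA on every string of length ≤ 6
  (D) (0*10*)(0*10*0*10*)*: on '1' the DFA goes r0 → r1 and rejects (r1 ∉ Accept), but the regex matches it → eliminate
Only (C) is consistent with the DFA.
(C) (0|1)*10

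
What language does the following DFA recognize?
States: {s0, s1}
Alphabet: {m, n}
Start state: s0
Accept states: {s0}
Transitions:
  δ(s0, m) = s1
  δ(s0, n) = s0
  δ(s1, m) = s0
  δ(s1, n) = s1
Testing a few strings:
  'nmn' → reject
  'mm' → accept
  'nm' → reject
  'n' → accept
State roles: s0=even number of m's so far; s1=odd number of m's so far
All strings over {m,n} with an even number of m's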